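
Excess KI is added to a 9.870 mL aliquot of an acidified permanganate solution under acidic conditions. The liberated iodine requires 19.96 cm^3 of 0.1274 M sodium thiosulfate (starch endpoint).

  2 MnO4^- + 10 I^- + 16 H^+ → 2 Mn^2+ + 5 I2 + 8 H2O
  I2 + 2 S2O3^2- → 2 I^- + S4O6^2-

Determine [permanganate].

0.05153 M

n(S2O3^2-) = 0.01996 × 0.1274 = 2.543 × 10^-3 mol
n(I2) = n(S2O3^2-)/2 = 1.271 × 10^-3 mol
From the 2:5 ratio, n(MnO4^-) in the aliquot = 2/5 × 1.271 × 10^-3 = 5.086 × 10^-4 mol
[MnO4^-] = 5.086 × 10^-4 / 0.009870 = 0.05153 mol/L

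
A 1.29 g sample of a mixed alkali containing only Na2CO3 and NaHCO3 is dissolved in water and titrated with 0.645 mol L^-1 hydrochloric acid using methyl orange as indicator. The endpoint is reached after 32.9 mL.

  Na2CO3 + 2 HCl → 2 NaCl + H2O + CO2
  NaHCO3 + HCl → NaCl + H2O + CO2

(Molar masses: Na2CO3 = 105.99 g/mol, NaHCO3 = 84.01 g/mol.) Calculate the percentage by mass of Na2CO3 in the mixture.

65.3 %

n(HCl) = 0.0329 × 0.645 = 0.0212 mol
Let x = n(Na2CO3), y = n(NaHCO3).
Titrant: 2x + 1y = 0.0212;  mass: 105.99x + 84.01y = 1.29
Solving, x = 7.94 × 10^-3 mol, y = 5.33 × 10^-3 mol
mass of Na2CO3 = 7.94 × 10^-3 × 105.99 = 0.842 g
% Na2CO3 = 0.842 / 1.29 × 100 = 65.3 %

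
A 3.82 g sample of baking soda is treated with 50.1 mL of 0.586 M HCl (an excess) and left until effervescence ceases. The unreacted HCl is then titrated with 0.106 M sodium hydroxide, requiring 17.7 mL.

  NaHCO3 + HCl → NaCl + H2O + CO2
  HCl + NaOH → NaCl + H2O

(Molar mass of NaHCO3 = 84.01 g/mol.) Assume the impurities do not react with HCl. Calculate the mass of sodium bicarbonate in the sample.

n(HCl) added = 0.0501 × 0.586 = 0.0294 mol
n(NaOH) used in back-titration = 0.0177 × 0.106 = 1.88 × 10^-3 mol
n(HCl) left over = 1.88 × 10^-3 mol (1:1 ratio)
n(HCl) consumed by analyte = 0.0294 − 1.88 × 10^-3 = 0.0275 mol
n(NaHCO3) = 0.0275 mol (1:1 ratio)
mass of NaHCO3 = 0.0275 × 84.01 = 2.31 g

2.31 g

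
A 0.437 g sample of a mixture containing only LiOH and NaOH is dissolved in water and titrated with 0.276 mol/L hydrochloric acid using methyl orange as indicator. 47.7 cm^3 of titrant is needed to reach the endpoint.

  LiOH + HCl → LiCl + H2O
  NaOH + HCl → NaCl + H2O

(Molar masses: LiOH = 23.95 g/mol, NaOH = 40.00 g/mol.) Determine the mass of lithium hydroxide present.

0.134 g

n(HCl) = 0.0477 × 0.276 = 0.0132 mol
Let x = n(LiOH), y = n(NaOH).
Titrant: 1x + 1y = 0.0132;  mass: 23.95x + 40.00y = 0.437
Solving, x = 5.58 × 10^-3 mol, y = 7.58 × 10^-3 mol
mass of LiOH = 5.58 × 10^-3 × 23.95 = 0.134 g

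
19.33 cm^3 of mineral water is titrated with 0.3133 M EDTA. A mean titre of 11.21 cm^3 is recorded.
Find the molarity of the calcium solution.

0.1817 M

Ca^2+ + EDTA^4- → [Ca(EDTA)]^2-
n(EDTA) = 0.01121 L × 0.3133 mol/L = 3.512 × 10^-3 mol
n(Ca2+) = 3.512 × 10^-3 mol (1:1 mole ratio)
[Ca2+] = 3.512 × 10^-3 mol / 0.01933 L = 0.1817 mol/L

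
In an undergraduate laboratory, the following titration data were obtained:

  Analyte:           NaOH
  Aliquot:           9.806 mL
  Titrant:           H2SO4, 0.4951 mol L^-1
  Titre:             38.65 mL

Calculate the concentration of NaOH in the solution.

2 NaOH + H2SO4 → Na2SO4 + 2 H2O
n(H2SO4) = 0.03865 L × 0.4951 mol/L = 0.01914 mol
From the 2:1 mole ratio, n(NaOH) = 2/1 × 0.01914 = 0.03827 mol
[NaOH] = 0.03827 mol / 0.009806 L = 3.903 mol/L

3.903 mol/L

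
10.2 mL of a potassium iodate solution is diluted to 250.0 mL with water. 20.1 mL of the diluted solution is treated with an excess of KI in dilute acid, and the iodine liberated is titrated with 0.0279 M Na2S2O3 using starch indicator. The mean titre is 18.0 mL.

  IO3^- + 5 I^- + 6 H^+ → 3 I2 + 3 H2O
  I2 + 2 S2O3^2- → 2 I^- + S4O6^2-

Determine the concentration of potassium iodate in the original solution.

n(S2O3^2-) = 0.0180 × 0.0279 = 5.02 × 10^-4 mol
n(I2) = n(S2O3^2-)/2 = 2.51 × 10^-4 mol
From the 1:3 ratio, n(IO3^-) in the aliquot = 1/3 × 2.51 × 10^-4 = 8.37 × 10^-5 mol
[IO3^-]_dilute = 8.37 × 10^-5 / 0.0201 = 0.00416 mol/L
[IO3^-]_original = 0.00416 × 250.0/10.2 = 0.102 mol/L

0.102 M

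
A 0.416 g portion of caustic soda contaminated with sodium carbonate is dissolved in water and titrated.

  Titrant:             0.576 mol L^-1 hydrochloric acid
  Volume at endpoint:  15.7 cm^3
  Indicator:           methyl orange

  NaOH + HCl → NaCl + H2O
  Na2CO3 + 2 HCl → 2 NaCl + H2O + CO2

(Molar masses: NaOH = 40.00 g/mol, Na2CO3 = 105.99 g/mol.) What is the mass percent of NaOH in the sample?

n(HCl) = 0.0157 × 0.576 = 9.04 × 10^-3 mol
Let x = n(NaOH), y = n(Na2CO3).
Titrant: 1x + 2y = 9.04 × 10^-3;  mass: 40.00x + 105.99y = 0.416
Solving, x = 4.87 × 10^-3 mol, y = 2.09 × 10^-3 mol
mass of NaOH = 4.87 × 10^-3 × 40.00 = 0.195 g
% NaOH = 0.195 / 0.416 × 100 = 46.8 %

46.8 %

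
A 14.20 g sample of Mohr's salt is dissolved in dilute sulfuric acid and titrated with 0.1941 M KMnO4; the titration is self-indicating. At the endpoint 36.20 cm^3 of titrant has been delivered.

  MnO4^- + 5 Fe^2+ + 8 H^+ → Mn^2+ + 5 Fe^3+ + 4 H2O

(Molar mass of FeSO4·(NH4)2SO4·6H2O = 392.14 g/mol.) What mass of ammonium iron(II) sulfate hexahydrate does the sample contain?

13.78 g

n(KMnO4) = 0.03620 L × 0.1941 mol/L = 7.026 × 10^-3 mol
From the 5:1 ratio, n(FeSO4·(NH4)2SO4·6H2O) = 5/1 × 7.026 × 10^-3 = 0.03513 mol
mass of FeSO4·(NH4)2SO4·6H2O = 0.03513 × 392.14 g/mol = 13.78 g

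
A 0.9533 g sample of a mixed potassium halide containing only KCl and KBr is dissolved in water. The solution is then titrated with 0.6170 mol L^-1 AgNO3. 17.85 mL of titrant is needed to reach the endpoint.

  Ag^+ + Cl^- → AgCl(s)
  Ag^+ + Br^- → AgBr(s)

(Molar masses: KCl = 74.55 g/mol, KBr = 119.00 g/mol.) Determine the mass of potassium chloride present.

n(AgNO3) = 0.01785 × 0.6170 = 0.01101 mol
Let x = n(KCl), y = n(KBr).
Titrant: 1x + 1y = 0.01101;  mass: 74.55x + 119.00y = 0.9533
Solving, x = 8.038 × 10^-3 mol, y = 2.975 × 10^-3 mol
mass of KCl = 8.038 × 10^-3 × 74.55 = 0.5993 g

0.5993 g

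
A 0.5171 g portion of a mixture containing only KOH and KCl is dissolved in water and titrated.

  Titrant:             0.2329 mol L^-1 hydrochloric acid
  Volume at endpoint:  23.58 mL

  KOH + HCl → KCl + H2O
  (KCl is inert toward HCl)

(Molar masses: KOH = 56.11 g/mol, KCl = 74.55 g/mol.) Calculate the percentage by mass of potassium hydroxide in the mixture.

n(HCl) = 0.02358 × 0.2329 = 5.492 × 10^-3 mol
Let x = n(KOH), y = n(KCl).
Titrant: 1x = 5.492 × 10^-3;  mass: 56.11x + 74.55y = 0.5171
Solving, x = 5.492 × 10^-3 mol, y = 2.803 × 10^-3 mol
mass of KOH = 5.492 × 10^-3 × 56.11 = 0.3081 g
% KOH = 0.3081 / 0.5171 × 100 = 59.59 %

59.59 %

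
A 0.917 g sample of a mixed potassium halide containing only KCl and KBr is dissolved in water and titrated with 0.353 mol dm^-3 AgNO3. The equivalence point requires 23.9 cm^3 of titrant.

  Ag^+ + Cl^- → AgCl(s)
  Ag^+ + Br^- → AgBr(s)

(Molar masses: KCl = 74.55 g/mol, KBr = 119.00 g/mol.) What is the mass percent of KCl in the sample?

n(AgNO3) = 0.0239 × 0.353 = 8.44 × 10^-3 mol
Let x = n(KCl), y = n(KBr).
Titrant: 1x + 1y = 8.44 × 10^-3;  mass: 74.55x + 119.00y = 0.917
Solving, x = 1.96 × 10^-3 mol, y = 6.48 × 10^-3 mol
mass of KCl = 1.96 × 10^-3 × 74.55 = 0.146 g
% KCl = 0.146 / 0.917 × 100 = 15.9 %

15.9 %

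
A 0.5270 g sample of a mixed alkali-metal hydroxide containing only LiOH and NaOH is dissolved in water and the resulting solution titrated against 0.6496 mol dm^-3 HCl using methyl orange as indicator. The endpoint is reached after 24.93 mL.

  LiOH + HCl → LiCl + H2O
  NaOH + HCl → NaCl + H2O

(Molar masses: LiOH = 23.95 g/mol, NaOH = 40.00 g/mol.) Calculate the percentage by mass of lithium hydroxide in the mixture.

34.20 %

n(HCl) = 0.02493 × 0.6496 = 0.01619 mol
Let x = n(LiOH), y = n(NaOH).
Titrant: 1x + 1y = 0.01619;  mass: 23.95x + 40.00y = 0.5270
Solving, x = 7.525 × 10^-3 mol, y = 8.669 × 10^-3 mol
mass of LiOH = 7.525 × 10^-3 × 23.95 = 0.1802 g
% LiOH = 0.1802 / 0.5270 × 100 = 34.20 %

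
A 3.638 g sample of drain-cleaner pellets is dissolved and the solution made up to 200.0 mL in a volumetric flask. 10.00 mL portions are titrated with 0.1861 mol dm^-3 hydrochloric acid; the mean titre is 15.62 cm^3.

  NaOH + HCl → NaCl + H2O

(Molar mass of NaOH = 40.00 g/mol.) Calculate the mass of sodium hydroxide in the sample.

n(HCl) per titration = 0.01562 × 0.1861 = 2.907 × 10^-3 mol
n(NaOH) in each aliquot = 2.907 × 10^-3 mol (1:1 ratio)
n(NaOH) in the whole flask = 2.907 × 10^-3 × 200.0/10.00 = 0.05814 mol
mass of NaOH = 0.05814 × 40.00 = 2.326 g

2.326 g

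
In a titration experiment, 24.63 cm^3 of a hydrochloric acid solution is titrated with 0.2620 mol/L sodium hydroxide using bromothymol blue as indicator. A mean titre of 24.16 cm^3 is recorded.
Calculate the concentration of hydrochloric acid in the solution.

0.2570 mol/L

HCl + NaOH → NaCl + H2O
n(NaOH) = 0.02416 L × 0.2620 mol/L = 6.330 × 10^-3 mol
n(HCl) = 6.330 × 10^-3 mol (1:1 mole ratio)
[HCl] = 6.330 × 10^-3 mol / 0.02463 L = 0.2570 mol/L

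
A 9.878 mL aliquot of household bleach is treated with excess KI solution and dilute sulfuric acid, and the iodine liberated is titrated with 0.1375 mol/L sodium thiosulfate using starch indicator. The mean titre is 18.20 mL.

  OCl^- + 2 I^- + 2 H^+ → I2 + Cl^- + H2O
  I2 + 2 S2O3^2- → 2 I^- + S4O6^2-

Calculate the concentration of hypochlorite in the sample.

0.1267 mol/L

n(S2O3^2-) = 0.01820 × 0.1375 = 2.502 × 10^-3 mol
n(I2) = n(S2O3^2-)/2 = 1.251 × 10^-3 mol
n(OCl^-) in the aliquot = 1.251 × 10^-3 mol (1:1 ratio)
[OCl^-] = 1.251 × 10^-3 / 0.009878 = 0.1267 mol/L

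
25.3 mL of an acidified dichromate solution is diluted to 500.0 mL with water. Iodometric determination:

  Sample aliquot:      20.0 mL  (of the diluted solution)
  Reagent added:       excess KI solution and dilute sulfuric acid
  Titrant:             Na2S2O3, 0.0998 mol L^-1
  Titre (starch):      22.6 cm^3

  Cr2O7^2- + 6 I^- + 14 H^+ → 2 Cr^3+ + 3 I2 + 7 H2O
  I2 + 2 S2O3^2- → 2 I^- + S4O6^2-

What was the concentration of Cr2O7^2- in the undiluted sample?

0.371 mol/L

n(S2O3^2-) = 0.0226 × 0.0998 = 2.26 × 10^-3 mol
n(I2) = n(S2O3^2-)/2 = 1.13 × 10^-3 mol
From the 1:3 ratio, n(Cr2O7^2-) in the aliquot = 1/3 × 1.13 × 10^-3 = 3.76 × 10^-4 mol
[Cr2O7^2-]_dilute = 3.76 × 10^-4 / 0.0200 = 0.0188 mol/L
[Cr2O7^2-]_original = 0.0188 × 500.0/25.3 = 0.371 mol/L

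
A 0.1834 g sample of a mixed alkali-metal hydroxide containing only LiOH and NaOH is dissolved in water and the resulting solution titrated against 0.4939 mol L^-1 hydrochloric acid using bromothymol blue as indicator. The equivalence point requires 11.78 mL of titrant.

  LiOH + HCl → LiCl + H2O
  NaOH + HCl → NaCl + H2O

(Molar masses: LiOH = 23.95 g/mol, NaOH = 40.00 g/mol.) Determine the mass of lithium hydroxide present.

n(HCl) = 0.01178 × 0.4939 = 5.818 × 10^-3 mol
Let x = n(LiOH), y = n(NaOH).
Titrant: 1x + 1y = 5.818 × 10^-3;  mass: 23.95x + 40.00y = 0.1834
Solving, x = 3.073 × 10^-3 mol, y = 2.745 × 10^-3 mol
mass of LiOH = 3.073 × 10^-3 × 23.95 = 0.07360 g

0.07360 g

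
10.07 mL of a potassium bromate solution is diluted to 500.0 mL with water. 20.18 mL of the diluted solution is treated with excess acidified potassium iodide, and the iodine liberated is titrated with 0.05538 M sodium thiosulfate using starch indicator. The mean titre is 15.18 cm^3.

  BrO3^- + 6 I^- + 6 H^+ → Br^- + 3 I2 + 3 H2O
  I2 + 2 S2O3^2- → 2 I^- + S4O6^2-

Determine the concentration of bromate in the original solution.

n(S2O3^2-) = 0.01518 × 0.05538 = 8.407 × 10^-4 mol
n(I2) = n(S2O3^2-)/2 = 4.203 × 10^-4 mol
From the 1:3 ratio, n(BrO3^-) in the aliquot = 1/3 × 4.203 × 10^-4 = 1.401 × 10^-4 mol
[BrO3^-]_dilute = 1.401 × 10^-4 / 0.02018 = 0.006943 mol/L
[BrO3^-]_original = 0.006943 × 500.0/10.07 = 0.3447 mol/L

0.3447 M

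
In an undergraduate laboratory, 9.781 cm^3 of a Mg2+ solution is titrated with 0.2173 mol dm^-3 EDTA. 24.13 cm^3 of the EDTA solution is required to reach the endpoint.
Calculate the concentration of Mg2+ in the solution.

Mg^2+ + EDTA^4- → [Mg(EDTA)]^2-
n(EDTA) = 0.02413 L × 0.2173 mol/L = 5.243 × 10^-3 mol
n(Mg2+) = 5.243 × 10^-3 mol (1:1 mole ratio)
[Mg2+] = 5.243 × 10^-3 mol / 0.009781 L = 0.5361 mol/L

0.5361 mol/L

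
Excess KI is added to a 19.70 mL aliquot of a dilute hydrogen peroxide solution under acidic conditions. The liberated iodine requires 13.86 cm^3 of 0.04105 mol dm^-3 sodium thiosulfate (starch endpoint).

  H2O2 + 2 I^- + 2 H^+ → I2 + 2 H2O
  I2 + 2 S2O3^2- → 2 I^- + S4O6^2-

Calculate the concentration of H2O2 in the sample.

n(S2O3^2-) = 0.01386 × 0.04105 = 5.690 × 10^-4 mol
n(I2) = n(S2O3^2-)/2 = 2.845 × 10^-4 mol
n(H2O2) in the aliquot = 2.845 × 10^-4 mol (1:1 ratio)
[H2O2] = 2.845 × 10^-4 / 0.01970 = 0.01444 mol/L

0.01444 mol/L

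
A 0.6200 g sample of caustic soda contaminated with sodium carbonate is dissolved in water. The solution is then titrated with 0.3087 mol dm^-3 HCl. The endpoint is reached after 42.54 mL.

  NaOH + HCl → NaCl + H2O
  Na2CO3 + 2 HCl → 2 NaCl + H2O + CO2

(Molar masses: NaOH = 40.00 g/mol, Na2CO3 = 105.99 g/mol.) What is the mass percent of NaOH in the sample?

37.70 %

n(HCl) = 0.04254 × 0.3087 = 0.01313 mol
Let x = n(NaOH), y = n(Na2CO3).
Titrant: 1x + 2y = 0.01313;  mass: 40.00x + 105.99y = 0.6200
Solving, x = 5.843 × 10^-3 mol, y = 3.644 × 10^-3 mol
mass of NaOH = 5.843 × 10^-3 × 40.00 = 0.2337 g
% NaOH = 0.2337 / 0.6200 × 100 = 37.70 %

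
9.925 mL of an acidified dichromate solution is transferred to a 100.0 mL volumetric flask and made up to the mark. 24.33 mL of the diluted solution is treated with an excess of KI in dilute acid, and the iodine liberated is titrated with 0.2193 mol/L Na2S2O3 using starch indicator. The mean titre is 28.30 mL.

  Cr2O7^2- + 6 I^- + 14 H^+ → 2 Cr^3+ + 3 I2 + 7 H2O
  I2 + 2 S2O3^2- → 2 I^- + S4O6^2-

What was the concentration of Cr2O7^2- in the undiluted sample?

0.4284 mol/L

n(S2O3^2-) = 0.02830 × 0.2193 = 6.206 × 10^-3 mol
n(I2) = n(S2O3^2-)/2 = 3.103 × 10^-3 mol
From the 1:3 ratio, n(Cr2O7^2-) in the aliquot = 1/3 × 3.103 × 10^-3 = 1.034 × 10^-3 mol
[Cr2O7^2-]_dilute = 1.034 × 10^-3 / 0.02433 = 0.04251 mol/L
[Cr2O7^2-]_original = 0.04251 × 100.0/9.925 = 0.4284 mol/L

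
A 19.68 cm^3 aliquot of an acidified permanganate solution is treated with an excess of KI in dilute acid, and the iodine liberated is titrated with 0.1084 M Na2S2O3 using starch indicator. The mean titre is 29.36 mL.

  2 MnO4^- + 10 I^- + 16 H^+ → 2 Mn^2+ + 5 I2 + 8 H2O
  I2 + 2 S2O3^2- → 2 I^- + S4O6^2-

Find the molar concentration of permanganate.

n(S2O3^2-) = 0.02936 × 0.1084 = 3.183 × 10^-3 mol
n(I2) = n(S2O3^2-)/2 = 1.591 × 10^-3 mol
From the 2:5 ratio, n(MnO4^-) in the aliquot = 2/5 × 1.591 × 10^-3 = 6.365 × 10^-4 mol
[MnO4^-] = 6.365 × 10^-4 / 0.01968 = 0.03234 mol/L

0.03234 M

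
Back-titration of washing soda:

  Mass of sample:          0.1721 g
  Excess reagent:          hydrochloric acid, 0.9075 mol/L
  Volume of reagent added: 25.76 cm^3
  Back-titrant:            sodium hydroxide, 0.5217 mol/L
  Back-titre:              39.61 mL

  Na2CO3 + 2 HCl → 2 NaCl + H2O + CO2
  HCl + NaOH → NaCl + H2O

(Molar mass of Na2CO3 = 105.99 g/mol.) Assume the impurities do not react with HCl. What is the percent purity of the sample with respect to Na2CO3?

83.53 %

n(HCl) added = 0.02576 × 0.9075 = 0.02338 mol
n(NaOH) used in back-titration = 0.03961 × 0.5217 = 0.02066 mol
n(HCl) left over = 0.02066 mol (1:1 ratio)
n(HCl) consumed by analyte = 0.02338 − 0.02066 = 2.713 × 10^-3 mol
From the 1:2 ratio, n(Na2CO3) = 1/2 × 2.713 × 10^-3 = 1.356 × 10^-3 mol
mass of Na2CO3 = 1.356 × 10^-3 × 105.99 = 0.1438 g
% Na2CO3 = 0.1438 / 0.1721 × 100 = 83.53 %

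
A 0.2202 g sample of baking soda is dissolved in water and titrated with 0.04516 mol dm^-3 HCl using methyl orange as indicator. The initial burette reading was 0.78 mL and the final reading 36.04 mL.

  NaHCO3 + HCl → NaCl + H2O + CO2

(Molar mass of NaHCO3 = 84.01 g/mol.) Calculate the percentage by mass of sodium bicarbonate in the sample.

60.75 %

n(HCl) = 0.03526 L × 0.04516 mol/L = 1.592 × 10^-3 mol
n(NaHCO3) = 1.592 × 10^-3 mol (1:1 ratio)
mass of NaHCO3 = 1.592 × 10^-3 × 84.01 g/mol = 0.1338 g
% NaHCO3 = 0.1338 / 0.2202 × 100 = 60.75 %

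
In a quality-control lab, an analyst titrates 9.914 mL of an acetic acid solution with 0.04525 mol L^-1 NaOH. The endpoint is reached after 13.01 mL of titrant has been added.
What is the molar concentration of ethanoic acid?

0.05938 mol/L

CH3COOH + NaOH → CH3COONa + H2O
n(NaOH) = 0.01301 L × 0.04525 mol/L = 5.887 × 10^-4 mol
n(CH3COOH) = 5.887 × 10^-4 mol (1:1 mole ratio)
[CH3COOH] = 5.887 × 10^-4 mol / 0.009914 L = 0.05938 mol/L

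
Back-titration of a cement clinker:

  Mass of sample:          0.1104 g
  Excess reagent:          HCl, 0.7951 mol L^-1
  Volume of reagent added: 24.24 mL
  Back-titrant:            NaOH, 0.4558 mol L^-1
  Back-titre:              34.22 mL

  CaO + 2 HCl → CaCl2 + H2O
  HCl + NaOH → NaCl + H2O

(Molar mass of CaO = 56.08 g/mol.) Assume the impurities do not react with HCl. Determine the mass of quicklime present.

0.1031 g

n(HCl) added = 0.02424 × 0.7951 = 0.01927 mol
n(NaOH) used in back-titration = 0.03422 × 0.4558 = 0.01560 mol
n(HCl) left over = 0.01560 mol (1:1 ratio)
n(HCl) consumed by analyte = 0.01927 − 0.01560 = 3.676 × 10^-3 mol
From the 1:2 ratio, n(CaO) = 1/2 × 3.676 × 10^-3 = 1.838 × 10^-3 mol
mass of CaO = 1.838 × 10^-3 × 56.08 = 0.1031 g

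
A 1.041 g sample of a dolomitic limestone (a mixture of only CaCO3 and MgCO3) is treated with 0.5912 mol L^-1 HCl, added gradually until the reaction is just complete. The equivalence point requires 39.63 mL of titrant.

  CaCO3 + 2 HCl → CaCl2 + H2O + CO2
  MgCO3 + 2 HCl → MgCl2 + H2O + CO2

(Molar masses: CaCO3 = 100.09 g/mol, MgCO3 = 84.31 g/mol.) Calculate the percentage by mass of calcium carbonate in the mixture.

n(HCl) = 0.03963 × 0.5912 = 0.02343 mol
Let x = n(CaCO3), y = n(MgCO3).
Titrant: 2x + 2y = 0.02343;  mass: 100.09x + 84.31y = 1.041
Solving, x = 3.380 × 10^-3 mol, y = 8.334 × 10^-3 mol
mass of CaCO3 = 3.380 × 10^-3 × 100.09 = 0.3383 g
% CaCO3 = 0.3383 / 1.041 × 100 = 32.50 %

32.50 %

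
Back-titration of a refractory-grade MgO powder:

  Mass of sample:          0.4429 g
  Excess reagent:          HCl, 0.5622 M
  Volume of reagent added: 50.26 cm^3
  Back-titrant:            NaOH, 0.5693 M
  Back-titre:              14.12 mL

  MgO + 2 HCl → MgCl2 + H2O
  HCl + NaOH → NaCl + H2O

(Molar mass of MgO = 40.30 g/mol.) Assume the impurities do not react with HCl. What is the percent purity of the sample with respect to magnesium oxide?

91.98 %

n(HCl) added = 0.05026 × 0.5622 = 0.02826 mol
n(NaOH) used in back-titration = 0.01412 × 0.5693 = 8.039 × 10^-3 mol
n(HCl) left over = 8.039 × 10^-3 mol (1:1 ratio)
n(HCl) consumed by analyte = 0.02826 − 8.039 × 10^-3 = 0.02022 mol
From the 1:2 ratio, n(MgO) = 1/2 × 0.02022 = 0.01011 mol
mass of MgO = 0.01011 × 40.30 = 0.4074 g
% MgO = 0.4074 / 0.4429 × 100 = 91.98 %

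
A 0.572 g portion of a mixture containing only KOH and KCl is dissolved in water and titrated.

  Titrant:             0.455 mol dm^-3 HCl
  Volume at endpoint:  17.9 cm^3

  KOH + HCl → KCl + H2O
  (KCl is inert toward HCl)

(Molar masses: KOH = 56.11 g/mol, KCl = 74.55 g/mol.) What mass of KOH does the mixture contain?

n(HCl) = 0.0179 × 0.455 = 8.14 × 10^-3 mol
Let x = n(KOH), y = n(KCl).
Titrant: 1x = 8.14 × 10^-3;  mass: 56.11x + 74.55y = 0.572
Solving, x = 8.14 × 10^-3 mol, y = 1.54 × 10^-3 mol
mass of KOH = 8.14 × 10^-3 × 56.11 = 0.457 g

0.457 g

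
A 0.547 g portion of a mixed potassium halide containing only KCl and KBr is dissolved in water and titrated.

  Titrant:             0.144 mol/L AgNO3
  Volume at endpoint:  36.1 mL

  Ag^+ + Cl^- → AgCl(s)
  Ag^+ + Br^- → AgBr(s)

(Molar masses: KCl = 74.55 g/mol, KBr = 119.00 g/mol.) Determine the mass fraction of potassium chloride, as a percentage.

n(AgNO3) = 0.0361 × 0.144 = 5.20 × 10^-3 mol
Let x = n(KCl), y = n(KBr).
Titrant: 1x + 1y = 5.20 × 10^-3;  mass: 74.55x + 119.00y = 0.547
Solving, x = 1.61 × 10^-3 mol, y = 3.59 × 10^-3 mol
mass of KCl = 1.61 × 10^-3 × 74.55 = 0.120 g
% KCl = 0.120 / 0.547 × 100 = 22.0 %

22.0 %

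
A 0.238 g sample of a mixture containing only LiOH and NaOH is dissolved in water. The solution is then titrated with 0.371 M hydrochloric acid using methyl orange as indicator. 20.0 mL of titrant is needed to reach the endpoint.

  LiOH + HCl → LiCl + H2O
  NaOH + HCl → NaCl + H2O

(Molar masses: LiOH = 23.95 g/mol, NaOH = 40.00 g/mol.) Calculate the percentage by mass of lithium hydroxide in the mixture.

n(HCl) = 0.0200 × 0.371 = 7.42 × 10^-3 mol
Let x = n(LiOH), y = n(NaOH).
Titrant: 1x + 1y = 7.42 × 10^-3;  mass: 23.95x + 40.00y = 0.238
Solving, x = 3.66 × 10^-3 mol, y = 3.76 × 10^-3 mol
mass of LiOH = 3.66 × 10^-3 × 23.95 = 0.0877 g
% LiOH = 0.0877 / 0.238 × 100 = 36.9 %

36.9 %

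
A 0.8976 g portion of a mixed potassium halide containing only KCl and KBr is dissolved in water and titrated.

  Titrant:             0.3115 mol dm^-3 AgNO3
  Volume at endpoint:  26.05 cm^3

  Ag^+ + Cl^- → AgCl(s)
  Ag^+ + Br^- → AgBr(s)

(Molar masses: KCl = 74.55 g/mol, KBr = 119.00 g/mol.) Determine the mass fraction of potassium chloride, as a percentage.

n(AgNO3) = 0.02605 × 0.3115 = 8.115 × 10^-3 mol
Let x = n(KCl), y = n(KBr).
Titrant: 1x + 1y = 8.115 × 10^-3;  mass: 74.55x + 119.00y = 0.8976
Solving, x = 1.531 × 10^-3 mol, y = 6.584 × 10^-3 mol
mass of KCl = 1.531 × 10^-3 × 74.55 = 0.1141 g
% KCl = 0.1141 / 0.8976 × 100 = 12.71 %

12.71 %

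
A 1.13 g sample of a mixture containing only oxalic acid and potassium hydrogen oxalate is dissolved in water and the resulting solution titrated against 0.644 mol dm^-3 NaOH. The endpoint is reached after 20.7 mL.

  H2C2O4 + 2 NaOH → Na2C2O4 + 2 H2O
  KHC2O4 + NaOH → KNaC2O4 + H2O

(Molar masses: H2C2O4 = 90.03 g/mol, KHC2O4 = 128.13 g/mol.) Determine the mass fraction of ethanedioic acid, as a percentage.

n(NaOH) = 0.0207 × 0.644 = 0.0133 mol
Let x = n(H2C2O4), y = n(KHC2O4).
Titrant: 2x + 1y = 0.0133;  mass: 90.03x + 128.13y = 1.13
Solving, x = 3.48 × 10^-3 mol, y = 6.38 × 10^-3 mol
mass of H2C2O4 = 3.48 × 10^-3 × 90.03 = 0.313 g
% H2C2O4 = 0.313 / 1.13 × 100 = 27.7 %

27.7 %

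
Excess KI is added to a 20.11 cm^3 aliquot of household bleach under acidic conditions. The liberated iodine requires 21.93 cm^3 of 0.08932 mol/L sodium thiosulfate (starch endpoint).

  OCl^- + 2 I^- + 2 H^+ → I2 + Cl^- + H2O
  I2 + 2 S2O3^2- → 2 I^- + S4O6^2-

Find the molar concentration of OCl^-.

0.04870 mol/L

n(S2O3^2-) = 0.02193 × 0.08932 = 1.959 × 10^-3 mol
n(I2) = n(S2O3^2-)/2 = 9.794 × 10^-4 mol
n(OCl^-) in the aliquot = 9.794 × 10^-4 mol (1:1 ratio)
[OCl^-] = 9.794 × 10^-4 / 0.02011 = 0.04870 mol/L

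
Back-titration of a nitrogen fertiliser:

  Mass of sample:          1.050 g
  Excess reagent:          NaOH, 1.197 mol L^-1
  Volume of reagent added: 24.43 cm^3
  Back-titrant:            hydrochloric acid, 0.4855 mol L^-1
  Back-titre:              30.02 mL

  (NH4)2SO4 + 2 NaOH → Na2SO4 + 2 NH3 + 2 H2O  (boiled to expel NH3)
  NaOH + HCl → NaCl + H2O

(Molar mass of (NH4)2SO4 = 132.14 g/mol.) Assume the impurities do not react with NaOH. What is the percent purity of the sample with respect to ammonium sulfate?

n(NaOH) added = 0.02443 × 1.197 = 0.02924 mol
n(HCl) used in back-titration = 0.03002 × 0.4855 = 0.01457 mol
n(NaOH) left over = 0.01457 mol (1:1 ratio)
n(NaOH) consumed by analyte = 0.02924 − 0.01457 = 0.01467 mol
From the 1:2 ratio, n((NH4)2SO4) = 1/2 × 0.01467 = 7.334 × 10^-3 mol
mass of (NH4)2SO4 = 7.334 × 10^-3 × 132.14 = 0.9691 g
% (NH4)2SO4 = 0.9691 / 1.050 × 100 = 92.30 %

92.30 %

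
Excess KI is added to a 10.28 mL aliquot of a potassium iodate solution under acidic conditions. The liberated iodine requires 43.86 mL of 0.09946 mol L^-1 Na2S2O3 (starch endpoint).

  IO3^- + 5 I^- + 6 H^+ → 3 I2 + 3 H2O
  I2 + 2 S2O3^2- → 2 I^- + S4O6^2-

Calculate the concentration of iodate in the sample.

n(S2O3^2-) = 0.04386 × 0.09946 = 4.362 × 10^-3 mol
n(I2) = n(S2O3^2-)/2 = 2.181 × 10^-3 mol
From the 1:3 ratio, n(IO3^-) in the aliquot = 1/3 × 2.181 × 10^-3 = 7.271 × 10^-4 mol
[IO3^-] = 7.271 × 10^-4 / 0.01028 = 0.07072 mol/L

0.07072 mol/L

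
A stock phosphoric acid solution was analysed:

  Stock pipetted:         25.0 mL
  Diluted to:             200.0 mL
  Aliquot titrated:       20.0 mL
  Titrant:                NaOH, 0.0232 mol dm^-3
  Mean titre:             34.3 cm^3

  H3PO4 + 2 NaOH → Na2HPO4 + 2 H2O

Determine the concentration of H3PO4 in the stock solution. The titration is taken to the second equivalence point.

n(NaOH) = 0.0343 × 0.0232 = 7.96 × 10^-4 mol
From the 1:2 ratio, n(H3PO4) in the aliquot = 1/2 × 7.96 × 10^-4 = 3.98 × 10^-4 mol
[H3PO4]_dilute = 3.98 × 10^-4 / 0.0200 = 0.0199 mol/L
Dilution factor = 200.0 / 25.0 = 8.000
[H3PO4]_stock = 0.0199 × 8.000 = 0.159 mol/L

0.159 mol/L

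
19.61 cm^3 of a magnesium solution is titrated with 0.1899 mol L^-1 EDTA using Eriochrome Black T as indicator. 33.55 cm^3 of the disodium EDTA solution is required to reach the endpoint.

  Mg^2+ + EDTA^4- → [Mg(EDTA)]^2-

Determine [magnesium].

0.3249 mol/L

n(EDTA) = 0.03355 L × 0.1899 mol/L = 6.371 × 10^-3 mol
n(Mg2+) = 6.371 × 10^-3 mol (1:1 mole ratio)
[Mg2+] = 6.371 × 10^-3 mol / 0.01961 L = 0.3249 mol/L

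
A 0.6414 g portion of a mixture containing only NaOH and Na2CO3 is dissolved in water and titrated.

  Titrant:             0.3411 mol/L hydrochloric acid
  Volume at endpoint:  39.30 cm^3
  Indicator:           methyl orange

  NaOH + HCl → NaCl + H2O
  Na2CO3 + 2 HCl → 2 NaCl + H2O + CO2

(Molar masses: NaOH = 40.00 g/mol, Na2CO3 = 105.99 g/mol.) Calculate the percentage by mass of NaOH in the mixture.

n(HCl) = 0.03930 × 0.3411 = 0.01341 mol
Let x = n(NaOH), y = n(Na2CO3).
Titrant: 1x + 2y = 0.01341;  mass: 40.00x + 105.99y = 0.6414
Solving, x = 5.311 × 10^-3 mol, y = 4.047 × 10^-3 mol
mass of NaOH = 5.311 × 10^-3 × 40.00 = 0.2124 g
% NaOH = 0.2124 / 0.6414 × 100 = 33.12 %

33.12 %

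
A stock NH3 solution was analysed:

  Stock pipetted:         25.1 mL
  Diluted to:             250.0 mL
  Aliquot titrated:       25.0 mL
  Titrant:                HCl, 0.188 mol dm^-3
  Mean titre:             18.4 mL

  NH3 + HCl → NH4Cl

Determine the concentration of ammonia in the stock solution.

1.38 mol/L

n(HCl) = 0.0184 × 0.188 = 3.46 × 10^-3 mol
n(NH3) in the aliquot = 3.46 × 10^-3 mol (1:1 ratio)
[NH3]_dilute = 3.46 × 10^-3 / 0.0250 = 0.138 mol/L
Dilution factor = 250.0 / 25.1 = 9.960
[NH3]_stock = 0.138 × 9.960 = 1.38 mol/L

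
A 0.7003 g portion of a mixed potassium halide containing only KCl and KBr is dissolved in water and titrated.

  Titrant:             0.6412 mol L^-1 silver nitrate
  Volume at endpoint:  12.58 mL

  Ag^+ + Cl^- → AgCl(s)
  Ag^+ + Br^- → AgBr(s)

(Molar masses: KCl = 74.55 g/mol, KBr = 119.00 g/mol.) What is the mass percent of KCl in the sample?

n(AgNO3) = 0.01258 × 0.6412 = 8.066 × 10^-3 mol
Let x = n(KCl), y = n(KBr).
Titrant: 1x + 1y = 8.066 × 10^-3;  mass: 74.55x + 119.00y = 0.7003
Solving, x = 5.840 × 10^-3 mol, y = 2.226 × 10^-3 mol
mass of KCl = 5.840 × 10^-3 × 74.55 = 0.4354 g
% KCl = 0.4354 / 0.7003 × 100 = 62.17 %

62.17 %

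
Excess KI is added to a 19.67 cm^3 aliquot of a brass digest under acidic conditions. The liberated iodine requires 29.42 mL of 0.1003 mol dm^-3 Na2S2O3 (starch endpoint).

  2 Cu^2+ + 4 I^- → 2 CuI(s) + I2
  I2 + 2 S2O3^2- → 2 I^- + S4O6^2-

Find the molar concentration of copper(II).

n(S2O3^2-) = 0.02942 × 0.1003 = 2.951 × 10^-3 mol
n(I2) = n(S2O3^2-)/2 = 1.475 × 10^-3 mol
From the 2:1 ratio, n(Cu2+) in the aliquot = 2/1 × 1.475 × 10^-3 = 2.951 × 10^-3 mol
[Cu2+] = 2.951 × 10^-3 / 0.01967 = 0.1500 mol/L

0.1500 mol/L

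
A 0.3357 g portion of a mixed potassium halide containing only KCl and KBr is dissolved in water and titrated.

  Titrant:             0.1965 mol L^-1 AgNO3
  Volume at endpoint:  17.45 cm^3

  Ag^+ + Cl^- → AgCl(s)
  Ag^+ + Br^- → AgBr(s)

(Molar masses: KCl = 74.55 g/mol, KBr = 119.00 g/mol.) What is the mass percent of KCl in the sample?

36.14 %

n(AgNO3) = 0.01745 × 0.1965 = 3.429 × 10^-3 mol
Let x = n(KCl), y = n(KBr).
Titrant: 1x + 1y = 3.429 × 10^-3;  mass: 74.55x + 119.00y = 0.3357
Solving, x = 1.627 × 10^-3 mol, y = 1.801 × 10^-3 mol
mass of KCl = 1.627 × 10^-3 × 74.55 = 0.1213 g
% KCl = 0.1213 / 0.3357 × 100 = 36.14 %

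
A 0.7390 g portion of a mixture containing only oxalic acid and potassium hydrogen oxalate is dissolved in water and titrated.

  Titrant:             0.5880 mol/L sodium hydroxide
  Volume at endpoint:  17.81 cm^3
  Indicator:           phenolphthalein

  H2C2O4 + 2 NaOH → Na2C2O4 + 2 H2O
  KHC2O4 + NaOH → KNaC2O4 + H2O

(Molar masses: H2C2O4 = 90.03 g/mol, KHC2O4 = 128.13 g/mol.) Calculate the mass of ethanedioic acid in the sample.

n(NaOH) = 0.01781 × 0.5880 = 0.01047 mol
Let x = n(H2C2O4), y = n(KHC2O4).
Titrant: 2x + 1y = 0.01047;  mass: 90.03x + 128.13y = 0.7390
Solving, x = 3.626 × 10^-3 mol, y = 3.220 × 10^-3 mol
mass of H2C2O4 = 3.626 × 10^-3 × 90.03 = 0.3265 g

0.3265 g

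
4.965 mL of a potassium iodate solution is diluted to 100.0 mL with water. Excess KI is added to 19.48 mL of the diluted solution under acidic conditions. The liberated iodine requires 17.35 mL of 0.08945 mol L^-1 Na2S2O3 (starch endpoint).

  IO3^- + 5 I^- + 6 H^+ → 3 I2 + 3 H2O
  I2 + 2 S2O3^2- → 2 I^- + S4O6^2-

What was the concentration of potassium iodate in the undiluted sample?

0.2674 mol/L

n(S2O3^2-) = 0.01735 × 0.08945 = 1.552 × 10^-3 mol
n(I2) = n(S2O3^2-)/2 = 7.760 × 10^-4 mol
From the 1:3 ratio, n(IO3^-) in the aliquot = 1/3 × 7.760 × 10^-4 = 2.587 × 10^-4 mol
[IO3^-]_dilute = 2.587 × 10^-4 / 0.01948 = 0.01328 mol/L
[IO3^-]_original = 0.01328 × 100.0/4.965 = 0.2674 mol/L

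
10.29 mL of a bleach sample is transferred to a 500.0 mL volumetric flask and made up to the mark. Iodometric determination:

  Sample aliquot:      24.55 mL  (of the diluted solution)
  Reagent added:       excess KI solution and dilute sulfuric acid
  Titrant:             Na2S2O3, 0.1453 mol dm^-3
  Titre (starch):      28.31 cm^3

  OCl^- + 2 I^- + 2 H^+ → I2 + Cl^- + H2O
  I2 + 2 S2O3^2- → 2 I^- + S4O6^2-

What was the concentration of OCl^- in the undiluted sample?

4.071 mol/L

n(S2O3^2-) = 0.02831 × 0.1453 = 4.113 × 10^-3 mol
n(I2) = n(S2O3^2-)/2 = 2.057 × 10^-3 mol
n(OCl^-) in the aliquot = 2.057 × 10^-3 mol (1:1 ratio)
[OCl^-]_dilute = 2.057 × 10^-3 / 0.02455 = 0.08378 mol/L
[OCl^-]_original = 0.08378 × 500.0/10.29 = 4.071 mol/L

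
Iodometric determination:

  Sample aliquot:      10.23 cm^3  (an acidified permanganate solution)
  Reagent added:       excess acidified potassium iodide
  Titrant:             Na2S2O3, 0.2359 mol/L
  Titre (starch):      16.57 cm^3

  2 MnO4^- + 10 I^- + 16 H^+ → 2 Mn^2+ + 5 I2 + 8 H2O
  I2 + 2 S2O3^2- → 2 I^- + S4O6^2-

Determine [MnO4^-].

0.07642 mol/L

n(S2O3^2-) = 0.01657 × 0.2359 = 3.909 × 10^-3 mol
n(I2) = n(S2O3^2-)/2 = 1.954 × 10^-3 mol
From the 2:5 ratio, n(MnO4^-) in the aliquot = 2/5 × 1.954 × 10^-3 = 7.818 × 10^-4 mol
[MnO4^-] = 7.818 × 10^-4 / 0.01023 = 0.07642 mol/L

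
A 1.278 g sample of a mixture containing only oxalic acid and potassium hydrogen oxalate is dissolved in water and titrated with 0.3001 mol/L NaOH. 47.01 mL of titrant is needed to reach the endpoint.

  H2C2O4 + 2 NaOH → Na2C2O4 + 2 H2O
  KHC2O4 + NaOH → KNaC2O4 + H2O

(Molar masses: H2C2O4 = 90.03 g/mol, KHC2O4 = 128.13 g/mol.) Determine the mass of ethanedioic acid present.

0.2868 g

n(NaOH) = 0.04701 × 0.3001 = 0.01411 mol
Let x = n(H2C2O4), y = n(KHC2O4).
Titrant: 2x + 1y = 0.01411;  mass: 90.03x + 128.13y = 1.278
Solving, x = 3.186 × 10^-3 mol, y = 7.736 × 10^-3 mol
mass of H2C2O4 = 3.186 × 10^-3 × 90.03 = 0.2868 g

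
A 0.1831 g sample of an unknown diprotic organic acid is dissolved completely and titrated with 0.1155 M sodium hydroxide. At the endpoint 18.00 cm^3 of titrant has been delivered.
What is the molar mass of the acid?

176.1 g/mol

n(NaOH) = 0.01800 L × 0.1155 mol/L = 2.079 × 10^-3 mol
From the 1:2 ratio, n(H2A) = 1/2 × 2.079 × 10^-3 = 1.040 × 10^-3 mol
M = m / n = 0.1831 g / 1.040 × 10^-3 mol = 176.1 g/mol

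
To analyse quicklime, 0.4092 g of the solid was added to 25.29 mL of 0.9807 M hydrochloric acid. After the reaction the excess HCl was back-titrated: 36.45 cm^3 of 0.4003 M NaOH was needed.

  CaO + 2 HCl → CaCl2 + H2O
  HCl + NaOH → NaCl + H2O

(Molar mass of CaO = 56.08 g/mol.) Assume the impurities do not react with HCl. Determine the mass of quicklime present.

0.2863 g

n(HCl) added = 0.02529 × 0.9807 = 0.02480 mol
n(NaOH) used in back-titration = 0.03645 × 0.4003 = 0.01459 mol
n(HCl) left over = 0.01459 mol (1:1 ratio)
n(HCl) consumed by analyte = 0.02480 − 0.01459 = 0.01021 mol
From the 1:2 ratio, n(CaO) = 1/2 × 0.01021 = 5.105 × 10^-3 mol
mass of CaO = 5.105 × 10^-3 × 56.08 = 0.2863 g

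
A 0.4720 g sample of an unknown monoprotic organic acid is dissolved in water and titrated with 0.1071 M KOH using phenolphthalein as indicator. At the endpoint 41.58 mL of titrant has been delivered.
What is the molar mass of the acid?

106.0 g/mol

n(KOH) = 0.04158 L × 0.1071 mol/L = 4.453 × 10^-3 mol
n(HA) = 4.453 × 10^-3 mol (1:1 ratio)
M = m / n = 0.4720 g / 4.453 × 10^-3 mol = 106.0 g/mol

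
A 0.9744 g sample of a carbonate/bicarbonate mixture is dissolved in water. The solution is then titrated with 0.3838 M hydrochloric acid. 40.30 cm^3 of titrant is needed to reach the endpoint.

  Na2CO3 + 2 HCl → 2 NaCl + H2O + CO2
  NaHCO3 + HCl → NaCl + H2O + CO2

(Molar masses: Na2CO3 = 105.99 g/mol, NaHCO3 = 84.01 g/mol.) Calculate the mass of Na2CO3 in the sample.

0.5553 g

n(HCl) = 0.04030 × 0.3838 = 0.01547 mol
Let x = n(Na2CO3), y = n(NaHCO3).
Titrant: 2x + 1y = 0.01547;  mass: 105.99x + 84.01y = 0.9744
Solving, x = 5.239 × 10^-3 mol, y = 4.989 × 10^-3 mol
mass of Na2CO3 = 5.239 × 10^-3 × 105.99 = 0.5553 g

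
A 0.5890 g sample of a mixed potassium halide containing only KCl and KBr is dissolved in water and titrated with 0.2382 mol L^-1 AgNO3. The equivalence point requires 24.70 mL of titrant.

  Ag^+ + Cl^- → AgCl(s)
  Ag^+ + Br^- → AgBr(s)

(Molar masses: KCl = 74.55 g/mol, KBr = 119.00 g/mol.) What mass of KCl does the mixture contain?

0.1864 g

n(AgNO3) = 0.02470 × 0.2382 = 5.884 × 10^-3 mol
Let x = n(KCl), y = n(KBr).
Titrant: 1x + 1y = 5.884 × 10^-3;  mass: 74.55x + 119.00y = 0.5890
Solving, x = 2.500 × 10^-3 mol, y = 3.383 × 10^-3 mol
mass of KCl = 2.500 × 10^-3 × 74.55 = 0.1864 g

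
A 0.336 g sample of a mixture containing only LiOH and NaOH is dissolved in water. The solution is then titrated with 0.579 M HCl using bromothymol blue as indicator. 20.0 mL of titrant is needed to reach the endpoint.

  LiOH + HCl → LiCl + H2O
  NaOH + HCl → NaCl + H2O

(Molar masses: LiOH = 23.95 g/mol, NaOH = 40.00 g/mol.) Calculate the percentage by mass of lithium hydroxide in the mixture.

56.5 %

n(HCl) = 0.0200 × 0.579 = 0.0116 mol
Let x = n(LiOH), y = n(NaOH).
Titrant: 1x + 1y = 0.0116;  mass: 23.95x + 40.00y = 0.336
Solving, x = 7.93 × 10^-3 mol, y = 3.65 × 10^-3 mol
mass of LiOH = 7.93 × 10^-3 × 23.95 = 0.190 g
% LiOH = 0.190 / 0.336 × 100 = 56.5 %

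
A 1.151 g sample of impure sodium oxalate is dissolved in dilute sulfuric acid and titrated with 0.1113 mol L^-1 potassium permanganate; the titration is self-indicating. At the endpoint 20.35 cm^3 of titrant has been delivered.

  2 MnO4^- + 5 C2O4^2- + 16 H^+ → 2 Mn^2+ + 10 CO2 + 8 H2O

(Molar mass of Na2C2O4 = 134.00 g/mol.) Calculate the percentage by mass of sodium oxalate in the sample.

n(KMnO4) = 0.02035 L × 0.1113 mol/L = 2.265 × 10^-3 mol
From the 5:2 ratio, n(Na2C2O4) = 5/2 × 2.265 × 10^-3 = 5.662 × 10^-3 mol
mass of Na2C2O4 = 5.662 × 10^-3 × 134.00 g/mol = 0.7588 g
% Na2C2O4 = 0.7588 / 1.151 × 100 = 65.92 %

65.92 %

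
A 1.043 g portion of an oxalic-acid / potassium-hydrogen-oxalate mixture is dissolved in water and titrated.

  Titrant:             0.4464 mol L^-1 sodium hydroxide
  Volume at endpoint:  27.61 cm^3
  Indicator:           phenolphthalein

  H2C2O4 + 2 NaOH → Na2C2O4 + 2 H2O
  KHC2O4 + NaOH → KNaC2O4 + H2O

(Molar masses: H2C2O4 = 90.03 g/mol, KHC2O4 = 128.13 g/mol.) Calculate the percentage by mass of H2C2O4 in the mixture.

27.84 %

n(NaOH) = 0.02761 × 0.4464 = 0.01233 mol
Let x = n(H2C2O4), y = n(KHC2O4).
Titrant: 2x + 1y = 0.01233;  mass: 90.03x + 128.13y = 1.043
Solving, x = 3.226 × 10^-3 mol, y = 5.874 × 10^-3 mol
mass of H2C2O4 = 3.226 × 10^-3 × 90.03 = 0.2904 g
% H2C2O4 = 0.2904 / 1.043 × 100 = 27.84 %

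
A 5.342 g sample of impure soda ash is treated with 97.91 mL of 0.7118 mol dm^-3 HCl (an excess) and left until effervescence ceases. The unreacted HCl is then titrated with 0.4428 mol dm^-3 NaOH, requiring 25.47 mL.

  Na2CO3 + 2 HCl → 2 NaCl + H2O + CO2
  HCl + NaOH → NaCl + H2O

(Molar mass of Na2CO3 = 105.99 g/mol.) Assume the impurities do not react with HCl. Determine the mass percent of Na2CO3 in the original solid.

n(HCl) added = 0.09791 × 0.7118 = 0.06969 mol
n(NaOH) used in back-titration = 0.02547 × 0.4428 = 0.01128 mol
n(HCl) left over = 0.01128 mol (1:1 ratio)
n(HCl) consumed by analyte = 0.06969 − 0.01128 = 0.05841 mol
From the 1:2 ratio, n(Na2CO3) = 1/2 × 0.05841 = 0.02921 mol
mass of Na2CO3 = 0.02921 × 105.99 = 3.096 g
% Na2CO3 = 3.096 / 5.342 × 100 = 57.95 %

57.95 %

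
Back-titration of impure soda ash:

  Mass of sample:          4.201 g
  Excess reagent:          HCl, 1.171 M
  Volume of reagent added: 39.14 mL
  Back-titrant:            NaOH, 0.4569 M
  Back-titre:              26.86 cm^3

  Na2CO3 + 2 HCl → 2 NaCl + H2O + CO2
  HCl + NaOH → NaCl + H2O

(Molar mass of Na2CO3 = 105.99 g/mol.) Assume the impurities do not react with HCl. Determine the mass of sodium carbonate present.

1.779 g

n(HCl) added = 0.03914 × 1.171 = 0.04583 mol
n(NaOH) used in back-titration = 0.02686 × 0.4569 = 0.01227 mol
n(HCl) left over = 0.01227 mol (1:1 ratio)
n(HCl) consumed by analyte = 0.04583 − 0.01227 = 0.03356 mol
From the 1:2 ratio, n(Na2CO3) = 1/2 × 0.03356 = 0.01678 mol
mass of Na2CO3 = 0.01678 × 105.99 = 1.779 g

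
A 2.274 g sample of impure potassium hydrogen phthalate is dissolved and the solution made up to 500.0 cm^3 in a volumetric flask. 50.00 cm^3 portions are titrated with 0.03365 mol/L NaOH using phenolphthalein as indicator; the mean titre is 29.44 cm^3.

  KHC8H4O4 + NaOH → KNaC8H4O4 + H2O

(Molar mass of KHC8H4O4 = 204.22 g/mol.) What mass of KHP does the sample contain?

n(NaOH) per titration = 0.02944 × 0.03365 = 9.907 × 10^-4 mol
n(KHC8H4O4) in each aliquot = 9.907 × 10^-4 mol (1:1 ratio)
n(KHC8H4O4) in the whole flask = 9.907 × 10^-4 × 500.0/50.00 = 9.907 × 10^-3 mol
mass of KHC8H4O4 = 9.907 × 10^-3 × 204.22 = 2.023 g

2.023 g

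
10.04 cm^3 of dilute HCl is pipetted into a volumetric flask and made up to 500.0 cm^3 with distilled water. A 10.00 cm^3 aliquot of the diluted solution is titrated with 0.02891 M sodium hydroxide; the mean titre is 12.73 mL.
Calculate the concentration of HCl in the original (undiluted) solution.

HCl + NaOH → NaCl + H2O
n(NaOH) = 0.01273 × 0.02891 = 3.680 × 10^-4 mol
n(HCl) in the aliquot = 3.680 × 10^-4 mol (1:1 ratio)
[HCl]_dilute = 3.680 × 10^-4 / 0.01000 = 0.03680 mol/L
Dilution factor = 500.0 / 10.04 = 49.80
[HCl]_stock = 0.03680 × 49.80 = 1.833 mol/L

1.833 M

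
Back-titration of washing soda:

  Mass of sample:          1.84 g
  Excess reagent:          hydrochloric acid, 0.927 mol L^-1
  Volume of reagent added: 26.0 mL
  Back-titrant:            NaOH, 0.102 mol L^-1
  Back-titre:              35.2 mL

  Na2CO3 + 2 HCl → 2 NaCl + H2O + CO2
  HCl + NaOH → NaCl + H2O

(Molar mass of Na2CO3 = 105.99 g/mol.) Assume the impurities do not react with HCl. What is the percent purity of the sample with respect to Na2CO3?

n(HCl) added = 0.0260 × 0.927 = 0.0241 mol
n(NaOH) used in back-titration = 0.0352 × 0.102 = 3.59 × 10^-3 mol
n(HCl) left over = 3.59 × 10^-3 mol (1:1 ratio)
n(HCl) consumed by analyte = 0.0241 − 3.59 × 10^-3 = 0.0205 mol
From the 1:2 ratio, n(Na2CO3) = 1/2 × 0.0205 = 0.0103 mol
mass of Na2CO3 = 0.0103 × 105.99 = 1.09 g
% Na2CO3 = 1.09 / 1.84 × 100 = 59.1 %

59.1 %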